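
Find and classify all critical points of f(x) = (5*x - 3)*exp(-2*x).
f'(x) = (11 - 10*x)*exp(-2*x)

Solve f'(x) = 0:
  f'(x) = (11 - 10*x)·exp(-2*x) and exp(-2*x) > 0 for every x, so f'(x) = 0 ⇔ 11 - 10*x = 0.
  11 - 10*x = 0.
  ⇒ x = 11/10

f''(x) = 4*(5*x - 8)*exp(-2*x)
Second-derivative test at each critical point:
  f''(11/10) = -1.1080 < 0 → local maximum

Critical points: x = 11/10 (local maximum)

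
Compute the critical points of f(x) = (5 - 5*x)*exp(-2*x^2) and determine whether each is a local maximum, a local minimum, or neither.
f'(x) = 5*(4*x*(x - 1) - 1)*exp(-2*x^2)

Solve f'(x) = 0:
  f'(x) = (20*x^2 - 20*x - 5)·exp(-2*x^2) and exp(-2*x^2) > 0 for every x, so f'(x) = 0 ⇔ 20*x^2 - 20*x - 5 = 0.
  Factor: 20*x^2 - 20*x - 5 = 5*(4*x^2 - 4*x - 1); 4*x^2 - 4*x - 1 = 0 has no rational roots; quadratic formula: x = (4 ± √32)/8.
  ⇒ x = 1/2 - sqrt(2)/2 ≈ -0.2071, 1/2 + sqrt(2)/2 ≈ 1.2071

f''(x) = 20*(4*x^2*(1 - x) + 3*x - 1)*exp(-2*x^2)
Second-derivative test at each critical point:
  f''(-0.2071) = -25.9590 < 0 → local maximum
  f''(1.2071) = 1.5343 > 0 → local minimum

Critical points: x = 1/2 - sqrt(2)/2 ≈ -0.2071 (local maximum); x = 1/2 + sqrt(2)/2 ≈ 1.2071 (local minimum)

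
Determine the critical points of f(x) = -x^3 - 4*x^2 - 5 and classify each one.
f'(x) = x*(-3*x - 8)

Solve f'(x) = 0:
  Factor: -3*x^2 - 8*x = -x*(3*x + 8) = 0.
  ⇒ x = -8/3, 0

f''(x) = -6*x - 8
Second-derivative test at each critical point:
  f''(-8/3) = 8 > 0 → local minimum
  f''(0) = -8 < 0 → local maximum

Critical points: x = -8/3 (local minimum); x = 0 (local maximum)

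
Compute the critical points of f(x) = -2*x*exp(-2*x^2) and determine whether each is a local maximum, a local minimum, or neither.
f'(x) = 2*(4*x^2 - 1)*exp(-2*x^2)

Solve f'(x) = 0:
  f'(x) = (8*x^2 - 2)·exp(-2*x^2) and exp(-2*x^2) > 0 for every x, so f'(x) = 0 ⇔ 8*x^2 - 2 = 0.
  Factor: 8*x^2 - 2 = 2*(2*x - 1)*(2*x + 1) = 0.
  ⇒ x = -1/2, 1/2

f''(x) = (-32*x^3 + 24*x)*exp(-2*x^2)
Second-derivative test at each critical point:
  f''(-1/2) = -4.8522 < 0 → local maximum
  f''(1/2) = 4.8522 > 0 → local minimum

Critical points: x = -1/2 (local maximum); x = 1/2 (local minimum)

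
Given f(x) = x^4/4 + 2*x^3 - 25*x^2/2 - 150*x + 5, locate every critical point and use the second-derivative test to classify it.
f'(x) = x^3 + 6*x^2 - 25*x - 150

Solve f'(x) = 0:
  Factor: x^3 + 6*x^2 - 25*x - 150 = (x - 5)*(x + 5)*(x + 6) = 0.
  ⇒ x = -6, -5, 5

f''(x) = 3*x^2 + 12*x - 25
Second-derivative test at each critical point:
  f''(-6) = 11 > 0 → local minimum
  f''(-5) = -10 < 0 → local maximum
  f''(5) = 110 > 0 → local minimum

Critical points: x = -6 (local minimum); x = -5 (local maximum); x = 5 (local minimum)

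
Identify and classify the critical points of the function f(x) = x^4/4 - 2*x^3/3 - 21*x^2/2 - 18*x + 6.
f'(x) = x^3 - 2*x^2 - 21*x - 18

Solve f'(x) = 0:
  Factor: x^3 - 2*x^2 - 21*x - 18 = (x - 6)*(x + 1)*(x + 3) = 0.
  ⇒ x = -3, -1, 6

f''(x) = 3*x^2 - 4*x - 21
Second-derivative test at each critical point:
  f''(-3) = 18 > 0 → local minimum
  f''(-1) = -14 < 0 → local maximum
  f''(6) = 63 > 0 → local minimum

Critical points: x = -3 (local minimum); x = -1 (local maximum); x = 6 (local minimum)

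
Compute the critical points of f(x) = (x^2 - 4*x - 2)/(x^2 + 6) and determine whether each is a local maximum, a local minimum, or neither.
f'(x) = 4*(x^2 + 4*x - 6)/(x^4 + 12*x^2 + 36)

Solve f'(x) = 0:
  f'(x) = 4*(x^2 + 4*x - 6)/(x^2 + 6)^2; the denominator is positive wherever f is defined, so f'(x) = 0 ⇔ 4*x^2 + 16*x - 24 = 0.
  Factor: 4*x^2 + 16*x - 24 = 4*(x^2 + 4*x - 6); x^2 + 4*x - 6 = 0 has no rational roots; quadratic formula: x = (-4 ± √40)/2.
  ⇒ x = -sqrt(10) - 2 ≈ -5.1623, -2 + sqrt(10) ≈ 1.1623

f''(x) = 8*(-x^3 - 6*x^2 + 18*x + 12)/(x^6 + 18*x^4 + 108*x^2 + 216)
Second-derivative test at each critical point:
  f''(-5.1623) = -0.0237 < 0 → local maximum
  f''(1.1623) = 0.4682 > 0 → local minimum

Critical points: x = -sqrt(10) - 2 ≈ -5.1623 (local maximum); x = -2 + sqrt(10) ≈ 1.1623 (local minimum)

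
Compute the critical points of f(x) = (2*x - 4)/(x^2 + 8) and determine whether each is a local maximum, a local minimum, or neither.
f'(x) = 2*(x^2 - 2*x*(x - 2) + 8)/(x^2 + 8)^2

Solve f'(x) = 0:
  f'(x) = -2*(x^2 - 4*x - 8)/(x^2 + 8)^2; the denominator is positive wherever f is defined, so f'(x) = 0 ⇔ -2*x^2 + 8*x + 16 = 0.
  Factor: -2*x^2 + 8*x + 16 = -2*(x^2 - 4*x - 8); x^2 - 4*x - 8 = 0 has no rational roots; quadratic formula: x = (4 ± √48)/2.
  ⇒ x = 2 - 2*sqrt(3) ≈ -1.4641, 2 + 2*sqrt(3) ≈ 5.4641

f''(x) = 4*(4*x^2*(x - 2) + (2 - 3*x)*(x^2 + 8))/(x^2 + 8)^3
Second-derivative test at each critical point:
  f''(-1.4641) = 0.1347 > 0 → local minimum
  f''(5.4641) = -0.0097 < 0 → local maximum

Critical points: x = 2 - 2*sqrt(3) ≈ -1.4641 (local minimum); x = 2 + 2*sqrt(3) ≈ 5.4641 (local maximum)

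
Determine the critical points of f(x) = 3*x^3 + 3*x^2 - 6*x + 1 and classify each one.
f'(x) = 9*x^2 + 6*x - 6

Solve f'(x) = 0:
  Factor: 9*x^2 + 6*x - 6 = 3*(3*x^2 + 2*x - 2); 3*x^2 + 2*x - 2 = 0 has no rational roots; quadratic formula: x = (-2 ± √28)/6.
  ⇒ x = -sqrt(7)/3 - 1/3 ≈ -1.2153, -1/3 + sqrt(7)/3 ≈ 0.5486

f''(x) = 18*x + 6
Second-derivative test at each critical point:
  f''(-1.2153) = -15.8745 < 0 → local maximum
  f''(0.5486) = 15.8745 > 0 → local minimum

Critical points: x = -sqrt(7)/3 - 1/3 ≈ -1.2153 (local maximum); x = -1/3 + sqrt(7)/3 ≈ 0.5486 (local minimum)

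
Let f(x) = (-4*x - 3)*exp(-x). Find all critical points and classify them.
f'(x) = (4*x - 1)*exp(-x)

Solve f'(x) = 0:
  f'(x) = (4*x - 1)·exp(-x) and exp(-x) > 0 for every x, so f'(x) = 0 ⇔ 4*x - 1 = 0.
  4*x - 1 = 0.
  ⇒ x = 1/4

f''(x) = (5 - 4*x)*exp(-x)
Second-derivative test at each critical point:
  f''(1/4) = 3.1152 > 0 → local minimum

Critical points: x = 1/4 (local minimum)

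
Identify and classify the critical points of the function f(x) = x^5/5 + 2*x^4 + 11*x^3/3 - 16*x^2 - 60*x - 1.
f'(x) = x^4 + 8*x^3 + 11*x^2 - 32*x - 60

Solve f'(x) = 0:
  Factor: x^4 + 8*x^3 + 11*x^2 - 32*x - 60 = (x - 2)*(x + 2)*(x + 3)*(x + 5) = 0.
  ⇒ x = -5, -3, -2, 2

f''(x) = 4*x^3 + 24*x^2 + 22*x - 32
Second-derivative test at each critical point:
  f''(-5) = -42 < 0 → local maximum
  f''(-3) = 10 > 0 → local minimum
  f''(-2) = -12 < 0 → local maximum
  f''(2) = 140 > 0 → local minimum

Critical points: x = -5 (local maximum); x = -3 (local minimum); x = -2 (local maximum); x = 2 (local minimum)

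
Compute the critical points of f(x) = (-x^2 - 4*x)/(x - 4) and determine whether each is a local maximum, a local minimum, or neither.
f'(x) = (-x^2 + 8*x + 16)/(x^2 - 8*x + 16)

Solve f'(x) = 0:
  f'(x) = -(x^2 - 8*x - 16)/(x - 4)^2; the denominator is positive wherever f is defined, so f'(x) = 0 ⇔ -x^2 + 8*x + 16 = 0.
  x^2 - 8*x - 16 = 0 has no rational roots; quadratic formula: x = (8 ± √128)/2.
  ⇒ x = 4 - 4*sqrt(2) ≈ -1.6569, 4 + 4*sqrt(2) ≈ 9.6569

f''(x) = -64/(x^3 - 12*x^2 + 48*x - 64)
Second-derivative test at each critical point:
  f''(-1.6569) = 0.3536 > 0 → local minimum
  f''(9.6569) = -0.3536 < 0 → local maximum

Critical points: x = 4 - 4*sqrt(2) ≈ -1.6569 (local minimum); x = 4 + 4*sqrt(2) ≈ 9.6569 (local maximum)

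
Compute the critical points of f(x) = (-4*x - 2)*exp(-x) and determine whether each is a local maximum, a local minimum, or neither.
f'(x) = 2*(2*x - 1)*exp(-x)

Solve f'(x) = 0:
  f'(x) = (4*x - 2)·exp(-x) and exp(-x) > 0 for every x, so f'(x) = 0 ⇔ 4*x - 2 = 0.
  Factor: 4*x - 2 = 2*(2*x - 1) = 0.
  ⇒ x = 1/2

f''(x) = 2*(3 - 2*x)*exp(-x)
Second-derivative test at each critical point:
  f''(1/2) = 2.4261 > 0 → local minimum

Critical points: x = 1/2 (local minimum)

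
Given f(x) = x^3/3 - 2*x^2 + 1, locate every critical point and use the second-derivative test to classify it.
f'(x) = x*(x - 4)

Solve f'(x) = 0:
  Factor: x^2 - 4*x = x*(x - 4) = 0.
  ⇒ x = 0, 4

f''(x) = 2*x - 4
Second-derivative test at each critical point:
  f''(0) = -4 < 0 → local maximum
  f''(4) = 4 > 0 → local minimum

Critical points: x = 0 (local maximum); x = 4 (local minimum)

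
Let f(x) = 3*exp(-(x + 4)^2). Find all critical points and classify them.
f'(x) = 6*(-x - 4)*exp(-(x + 4)^2)

Solve f'(x) = 0:
  f'(x) = (-6*x - 24)·exp(-(x + 4)^2) and exp(-(x + 4)^2) > 0 for every x, so f'(x) = 0 ⇔ -6*x - 24 = 0.
  Factor: -6*x - 24 = -6*(x + 4) = 0.
  ⇒ x = -4

f''(x) = 6*(2*(x + 4)^2 - 1)*exp(-(x + 4)^2)
Second-derivative test at each critical point:
  f''(-4) = -6 < 0 → local maximum

Critical points: x = -4 (local maximum)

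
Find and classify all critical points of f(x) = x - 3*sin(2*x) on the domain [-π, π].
f'(x) = 1 - 6*cos(2*x)

Solve f'(x) = 0 on [-π, π]:
  f'(x) = 0 ⇔ cos(2*x) = 1/6, i.e. 2*x = ±arccos(1/6) + 2nπ; keep the solutions lying in [-π, π].
  ⇒ x = -pi + acos(1/6)/2 ≈ -2.4399, -acos(1/6)/2 ≈ -0.7017, acos(1/6)/2 ≈ 0.7017, pi - acos(1/6)/2 ≈ 2.4399

f''(x) = 12*sin(2*x)
Second-derivative test at each critical point:
  f''(-2.4399) = 11.8322 > 0 → local minimum
  f''(-0.7017) = -11.8322 < 0 → local maximum
  f''(0.7017) = 11.8322 > 0 → local minimum
  f''(2.4399) = -11.8322 < 0 → local maximum

Critical points: x = -pi + acos(1/6)/2 ≈ -2.4399 (local minimum); x = -acos(1/6)/2 ≈ -0.7017 (local maximum); x = acos(1/6)/2 ≈ 0.7017 (local minimum); x = pi - acos(1/6)/2 ≈ 2.4399 (local maximum)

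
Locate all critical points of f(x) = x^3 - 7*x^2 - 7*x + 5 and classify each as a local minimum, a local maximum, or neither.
f'(x) = 3*x^2 - 14*x - 7

Solve f'(x) = 0:
  3*x^2 - 14*x - 7 = 0 has no rational roots; quadratic formula: x = (14 ± √280)/6.
  ⇒ x = 7/3 - sqrt(70)/3 ≈ -0.4555, 7/3 + sqrt(70)/3 ≈ 5.1222

f''(x) = 6*x - 14
Second-derivative test at each critical point:
  f''(-0.4555) = -16.7332 < 0 → local maximum
  f''(5.1222) = 16.7332 > 0 → local minimum

Critical points: x = 7/3 - sqrt(70)/3 ≈ -0.4555 (local maximum); x = 7/3 + sqrt(70)/3 ≈ 5.1222 (local minimum)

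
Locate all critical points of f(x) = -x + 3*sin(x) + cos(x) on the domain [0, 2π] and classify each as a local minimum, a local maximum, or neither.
f'(x) = -sin(x) + 3*cos(x) - 1

Solve f'(x) = 0 on [0, 2π]:
  f'(x) = 0 ⇔ -sin(x) + 3*cos(x) = 1. Write the left side as R·cos(x + φ) with R = √(3² + 1²) = sqrt(10), cos φ = 3*sqrt(10)/10, sin φ = sqrt(10)/10; then cos(x + φ) = sqrt(10)/10. Solve for x and keep the solutions lying in [0, 2π].
  ⇒ x = atan(4/3) ≈ 0.9273, 3*pi/2 ≈ 4.7124

f''(x) = -3*sin(x) - cos(x)
Second-derivative test at each critical point:
  f''(0.9273) = -3 < 0 → local maximum
  f''(4.7124) = 3 > 0 → local minimum

Critical points: x = atan(4/3) ≈ 0.9273 (local maximum); x = 3*pi/2 ≈ 4.7124 (local minimum)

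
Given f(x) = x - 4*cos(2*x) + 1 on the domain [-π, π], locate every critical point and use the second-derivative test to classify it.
f'(x) = 8*sin(2*x) + 1

Solve f'(x) = 0 on [-π, π]:
  f'(x) = 0 ⇔ sin(2*x) = -1/8, i.e. 2*x = arcsin(-1/8) + 2nπ or 2*x = π − arcsin(-1/8) + 2nπ; keep the solutions lying in [-π, π].
  ⇒ x = -pi/2 + asin(1/8)/2 ≈ -1.5081, -asin(1/8)/2 ≈ -0.0627, asin(1/8)/2 + pi/2 ≈ 1.6335, pi - asin(1/8)/2 ≈ 3.0789

f''(x) = 16*cos(2*x)
Second-derivative test at each critical point:
  f''(-1.5081) = -15.8745 < 0 → local maximum
  f''(-0.0627) = 15.8745 > 0 → local minimum
  f''(1.6335) = -15.8745 < 0 → local maximum
  f''(3.0789) = 15.8745 > 0 → local minimum

Critical points: x = -pi/2 + asin(1/8)/2 ≈ -1.5081 (local maximum); x = -asin(1/8)/2 ≈ -0.0627 (local minimum); x = asin(1/8)/2 + pi/2 ≈ 1.6335 (local maximum); x = pi - asin(1/8)/2 ≈ 3.0789 (local minimum)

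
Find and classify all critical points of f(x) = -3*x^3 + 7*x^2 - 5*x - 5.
f'(x) = -9*x^2 + 14*x - 5

Solve f'(x) = 0:
  Factor: -9*x^2 + 14*x - 5 = -(x - 1)*(9*x - 5) = 0.
  ⇒ x = 5/9, 1

f''(x) = 14 - 18*x
Second-derivative test at each critical point:
  f''(5/9) = 4 > 0 → local minimum
  f''(1) = -4 < 0 → local maximum

Critical points: x = 5/9 (local minimum); x = 1 (local maximum)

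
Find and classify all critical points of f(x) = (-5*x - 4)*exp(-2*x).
f'(x) = (10*x + 3)*exp(-2*x)

Solve f'(x) = 0:
  f'(x) = (10*x + 3)·exp(-2*x) and exp(-2*x) > 0 for every x, so f'(x) = 0 ⇔ 10*x + 3 = 0.
  10*x + 3 = 0.
  ⇒ x = -3/10

f''(x) = 4*(1 - 5*x)*exp(-2*x)
Second-derivative test at each critical point:
  f''(-3/10) = 18.2212 > 0 → local minimum

Critical points: x = -3/10 (local minimum)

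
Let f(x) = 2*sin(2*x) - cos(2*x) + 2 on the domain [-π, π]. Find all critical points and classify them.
f'(x) = 2*sin(2*x) + 4*cos(2*x)

Solve f'(x) = 0 on [-π, π]:
  f'(x) = 0 ⇔ 2*cos(2*x) = -sin(2*x) ⇔ tan(2*x) = -2, i.e. 2*x = arctan(-2) + nπ; keep the solutions lying in [-π, π].
  ⇒ x = -pi/2 - atan(2)/2 ≈ -2.1244, -atan(2)/2 ≈ -0.5536, -atan(2)/2 + pi/2 ≈ 1.0172, pi - atan(2)/2 ≈ 2.5880

f''(x) = -8*sin(2*x) + 4*cos(2*x)
Second-derivative test at each critical point:
  f''(-2.1244) = -8.9443 < 0 → local maximum
  f''(-0.5536) = 8.9443 > 0 → local minimum
  f''(1.0172) = -8.9443 < 0 → local maximum
  f''(2.5880) = 8.9443 > 0 → local minimum

Critical points: x = -pi/2 - atan(2)/2 ≈ -2.1244 (local maximum); x = -atan(2)/2 ≈ -0.5536 (local minimum); x = -atan(2)/2 + pi/2 ≈ 1.0172 (local maximum); x = pi - atan(2)/2 ≈ 2.5880 (local minimum)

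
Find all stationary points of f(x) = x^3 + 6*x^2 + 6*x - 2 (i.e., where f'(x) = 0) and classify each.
f'(x) = 3*x^2 + 12*x + 6

Solve f'(x) = 0:
  Factor: 3*x^2 + 12*x + 6 = 3*(x^2 + 4*x + 2); x^2 + 4*x + 2 = 0 has no rational roots; quadratic formula: x = (-4 ± √8)/2.
  ⇒ x = -2 - sqrt(2) ≈ -3.4142, -2 + sqrt(2) ≈ -0.5858

f''(x) = 6*x + 12
Second-derivative test at each critical point:
  f''(-3.4142) = -8.4853 < 0 → local maximum
  f''(-0.5858) = 8.4853 > 0 → local minimum

Critical points: x = -2 - sqrt(2) ≈ -3.4142 (local maximum); x = -2 + sqrt(2) ≈ -0.5858 (local minimum)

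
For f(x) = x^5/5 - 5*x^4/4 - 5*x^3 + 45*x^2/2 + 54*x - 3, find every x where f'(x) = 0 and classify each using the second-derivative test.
f'(x) = x^4 - 5*x^3 - 15*x^2 + 45*x + 54

Solve f'(x) = 0:
  Factor: x^4 - 5*x^3 - 15*x^2 + 45*x + 54 = (x - 6)*(x - 3)*(x + 1)*(x + 3) = 0.
  ⇒ x = -3, -1, 3, 6

f''(x) = 4*x^3 - 15*x^2 - 30*x + 45
Second-derivative test at each critical point:
  f''(-3) = -108 < 0 → local maximum
  f''(-1) = 56 > 0 → local minimum
  f''(3) = -72 < 0 → local maximum
  f''(6) = 189 > 0 → local minimum

Critical points: x = -3 (local maximum); x = -1 (local minimum); x = 3 (local maximum); x = 6 (local minimum)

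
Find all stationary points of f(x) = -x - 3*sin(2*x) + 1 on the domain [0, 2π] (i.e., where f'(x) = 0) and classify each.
f'(x) = 12*sin(x)^2 - 7

Solve f'(x) = 0 on [0, 2π]:
  f'(x) = 0 ⇔ cos(2*x) = -1/6, i.e. 2*x = ±arccos(-1/6) + 2nπ; keep the solutions lying in [0, 2π].
  ⇒ x = acos(-1/6)/2 ≈ 0.8691, pi - acos(-1/6)/2 ≈ 2.2725, acos(-1/6)/2 + pi ≈ 4.0107, -acos(-1/6)/2 + 2*pi ≈ 5.4141

f''(x) = 12*sin(2*x)
Second-derivative test at each critical point:
  f''(0.8691) = 11.8322 > 0 → local minimum
  f''(2.2725) = -11.8322 < 0 → local maximum
  f''(4.0107) = 11.8322 > 0 → local minimum
  f''(5.4141) = -11.8322 < 0 → local maximum

Critical points: x = acos(-1/6)/2 ≈ 0.8691 (local minimum); x = pi - acos(-1/6)/2 ≈ 2.2725 (local maximum); x = acos(-1/6)/2 + pi ≈ 4.0107 (local minimum); x = -acos(-1/6)/2 + 2*pi ≈ 5.4141 (local maximum)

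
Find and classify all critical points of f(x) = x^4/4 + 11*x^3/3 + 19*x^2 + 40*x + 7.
f'(x) = x^3 + 11*x^2 + 38*x + 40

Solve f'(x) = 0:
  Factor: x^3 + 11*x^2 + 38*x + 40 = (x + 2)*(x + 4)*(x + 5) = 0.
  ⇒ x = -5, -4, -2

f''(x) = 3*x^2 + 22*x + 38
Second-derivative test at each critical point:
  f''(-5) = 3 > 0 → local minimum
  f''(-4) = -2 < 0 → local maximum
  f''(-2) = 6 > 0 → local minimum

Critical points: x = -5 (local minimum); x = -4 (local maximum); x = -2 (local minimum)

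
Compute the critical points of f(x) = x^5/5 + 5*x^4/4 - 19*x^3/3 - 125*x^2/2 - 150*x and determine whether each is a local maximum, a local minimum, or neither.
f'(x) = x^4 + 5*x^3 - 19*x^2 - 125*x - 150

Solve f'(x) = 0:
  Factor: x^4 + 5*x^3 - 19*x^2 - 125*x - 150 = (x - 5)*(x + 2)*(x + 3)*(x + 5) = 0.
  ⇒ x = -5, -3, -2, 5

f''(x) = 4*x^3 + 15*x^2 - 38*x - 125
Second-derivative test at each critical point:
  f''(-5) = -60 < 0 → local maximum
  f''(-3) = 16 > 0 → local minimum
  f''(-2) = -21 < 0 → local maximum
  f''(5) = 560 > 0 → local minimum

Critical points: x = -5 (local maximum); x = -3 (local minimum); x = -2 (local maximum); x = 5 (local minimum)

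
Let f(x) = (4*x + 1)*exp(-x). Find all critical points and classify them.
f'(x) = (3 - 4*x)*exp(-x)

Solve f'(x) = 0:
  f'(x) = (3 - 4*x)·exp(-x) and exp(-x) > 0 for every x, so f'(x) = 0 ⇔ 3 - 4*x = 0.
  3 - 4*x = 0.
  ⇒ x = 3/4

f''(x) = (4*x - 7)*exp(-x)
Second-derivative test at each critical point:
  f''(3/4) = -1.8895 < 0 → local maximum

Critical points: x = 3/4 (local maximum)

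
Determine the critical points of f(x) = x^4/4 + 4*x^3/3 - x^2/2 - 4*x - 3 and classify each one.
f'(x) = x^3 + 4*x^2 - x - 4

Solve f'(x) = 0:
  Factor: x^3 + 4*x^2 - x - 4 = (x - 1)*(x + 1)*(x + 4) = 0.
  ⇒ x = -4, -1, 1

f''(x) = 3*x^2 + 8*x - 1
Second-derivative test at each critical point:
  f''(-4) = 15 > 0 → local minimum
  f''(-1) = -6 < 0 → local maximum
  f''(1) = 10 > 0 → local minimum

Critical points: x = -4 (local minimum); x = -1 (local maximum); x = 1 (local minimum)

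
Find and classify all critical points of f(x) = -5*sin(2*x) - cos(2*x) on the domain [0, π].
f'(x) = 2*sin(2*x) - 10*cos(2*x)

Solve f'(x) = 0 on [0, π]:
  f'(x) = 0 ⇔ -5*cos(2*x) = -sin(2*x) ⇔ tan(2*x) = 5, i.e. 2*x = arctan(5) + nπ; keep the solutions lying in [0, π].
  ⇒ x = atan(5)/2 ≈ 0.6867, atan(5)/2 + pi/2 ≈ 2.2575

f''(x) = 20*sin(2*x) + 4*cos(2*x)
Second-derivative test at each critical point:
  f''(0.6867) = 20.3961 > 0 → local minimum
  f''(2.2575) = -20.3961 < 0 → local maximum

Critical points: x = atan(5)/2 ≈ 0.6867 (local minimum); x = atan(5)/2 + pi/2 ≈ 2.2575 (local maximum)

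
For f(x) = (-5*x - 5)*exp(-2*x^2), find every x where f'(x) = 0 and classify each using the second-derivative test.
f'(x) = 5*(4*x*(x + 1) - 1)*exp(-2*x^2)

Solve f'(x) = 0:
  f'(x) = (20*x^2 + 20*x - 5)·exp(-2*x^2) and exp(-2*x^2) > 0 for every x, so f'(x) = 0 ⇔ 20*x^2 + 20*x - 5 = 0.
  Factor: 20*x^2 + 20*x - 5 = 5*(4*x^2 + 4*x - 1); 4*x^2 + 4*x - 1 = 0 has no rational roots; quadratic formula: x = (-4 ± √32)/8.
  ⇒ x = -sqrt(2)/2 - 1/2 ≈ -1.2071, -1/2 + sqrt(2)/2 ≈ 0.2071

f''(x) = 20*(-4*x^2*(x + 1) + 3*x + 1)*exp(-2*x^2)
Second-derivative test at each critical point:
  f''(-1.2071) = -1.5343 < 0 → local maximum
  f''(0.2071) = 25.9590 > 0 → local minimum

Critical points: x = -sqrt(2)/2 - 1/2 ≈ -1.2071 (local maximum); x = -1/2 + sqrt(2)/2 ≈ 0.2071 (local minimum)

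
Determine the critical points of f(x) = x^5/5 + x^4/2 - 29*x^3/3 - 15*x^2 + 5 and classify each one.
f'(x) = x*(x^3 + 2*x^2 - 29*x - 30)

Solve f'(x) = 0:
  Factor: x^4 + 2*x^3 - 29*x^2 - 30*x = x*(x - 5)*(x + 1)*(x + 6) = 0.
  ⇒ x = -6, -1, 0, 5

f''(x) = 4*x^3 + 6*x^2 - 58*x - 30
Second-derivative test at each critical point:
  f''(-6) = -330 < 0 → local maximum
  f''(-1) = 30 > 0 → local minimum
  f''(0) = -30 < 0 → local maximum
  f''(5) = 330 > 0 → local minimum

Critical points: x = -6 (local maximum); x = -1 (local minimum); x = 0 (local maximum); x = 5 (local minimum)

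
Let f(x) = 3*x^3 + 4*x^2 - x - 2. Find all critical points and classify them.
f'(x) = 9*x^2 + 8*x - 1

Solve f'(x) = 0:
  Factor: 9*x^2 + 8*x - 1 = (x + 1)*(9*x - 1) = 0.
  ⇒ x = -1, 1/9

f''(x) = 18*x + 8
Second-derivative test at each critical point:
  f''(-1) = -10 < 0 → local maximum
  f''(1/9) = 10 > 0 → local minimum

Critical points: x = -1 (local maximum); x = 1/9 (local minimum)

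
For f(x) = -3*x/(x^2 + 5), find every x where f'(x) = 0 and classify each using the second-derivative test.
f'(x) = 3*(x^2 - 5)/(x^2 + 5)^2

Solve f'(x) = 0:
  f'(x) = 3*(x^2 - 5)/(x^2 + 5)^2; the denominator is positive wherever f is defined, so f'(x) = 0 ⇔ 3*x^2 - 15 = 0.
  Factor: 3*x^2 - 15 = 3*(x^2 - 5); x^2 - 5 = 0 has no rational roots; quadratic formula: x = (0 ± √20)/2.
  ⇒ x = -sqrt(5) ≈ -2.2361, sqrt(5) ≈ 2.2361

f''(x) = 6*x*(15 - x^2)/(x^2 + 5)^3
Second-derivative test at each critical point:
  f''(-2.2361) = -0.1342 < 0 → local maximum
  f''(2.2361) = 0.1342 > 0 → local minimum

Critical points: x = -sqrt(5) ≈ -2.2361 (local maximum); x = sqrt(5) ≈ 2.2361 (local minimum)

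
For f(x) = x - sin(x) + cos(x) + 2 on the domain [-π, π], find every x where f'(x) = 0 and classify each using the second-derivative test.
f'(x) = -sin(x) - cos(x) + 1

Solve f'(x) = 0 on [-π, π]:
  f'(x) = 0 ⇔ -sin(x) - cos(x) = -1. Write the left side as R·cos(x + φ) with R = √((-1)² + 1²) = sqrt(2), cos φ = -sqrt(2)/2, sin φ = sqrt(2)/2; then cos(x + φ) = -sqrt(2)/2. Solve for x and keep the solutions lying in [-π, π].
  ⇒ x = 0, pi/2 ≈ 1.5708

f''(x) = sin(x) - cos(x)
Second-derivative test at each critical point:
  f''(0) = -1 < 0 → local maximum
  f''(1.5708) = 1 > 0 → local minimum

Critical points: x = 0 (local maximum); x = pi/2 ≈ 1.5708 (local minimum)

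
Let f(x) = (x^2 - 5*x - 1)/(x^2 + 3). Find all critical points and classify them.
f'(x) = (5*x^2 + 8*x - 15)/(x^4 + 6*x^2 + 9)

Solve f'(x) = 0:
  f'(x) = (5*x^2 + 8*x - 15)/(x^2 + 3)^2; the denominator is positive wherever f is defined, so f'(x) = 0 ⇔ 5*x^2 + 8*x - 15 = 0.
  5*x^2 + 8*x - 15 = 0 has no rational roots; quadratic formula: x = (-8 ± √364)/10.
  ⇒ x = -sqrt(91)/5 - 4/5 ≈ -2.7079, -4/5 + sqrt(91)/5 ≈ 1.1079

f''(x) = 2*(-5*x^3 - 12*x^2 + 45*x + 12)/(x^6 + 9*x^4 + 27*x^2 + 27)
Second-derivative test at each critical point:
  f''(-2.7079) = -0.1787 < 0 → local maximum
  f''(1.1079) = 1.0676 > 0 → local minimum

Critical points: x = -sqrt(91)/5 - 4/5 ≈ -2.7079 (local maximum); x = -4/5 + sqrt(91)/5 ≈ 1.1079 (local minimum)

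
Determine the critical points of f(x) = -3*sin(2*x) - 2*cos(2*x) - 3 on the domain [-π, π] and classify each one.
f'(x) = 4*sin(2*x) - 6*cos(2*x)

Solve f'(x) = 0 on [-π, π]:
  f'(x) = 0 ⇔ -3*cos(2*x) = -2*sin(2*x) ⇔ tan(2*x) = 3/2, i.e. 2*x = arctan(3/2) + nπ; keep the solutions lying in [-π, π].
  ⇒ x = -pi + atan(3/2)/2 ≈ -2.6502, -pi/2 + atan(3/2)/2 ≈ -1.0794, atan(3/2)/2 ≈ 0.4914, atan(3/2)/2 + pi/2 ≈ 2.0622

f''(x) = 12*sin(2*x) + 8*cos(2*x)
Second-derivative test at each critical point:
  f''(-2.6502) = 14.4222 > 0 → local minimum
  f''(-1.0794) = -14.4222 < 0 → local maximum
  f''(0.4914) = 14.4222 > 0 → local minimum
  f''(2.0622) = -14.4222 < 0 → local maximum

Critical points: x = -pi + atan(3/2)/2 ≈ -2.6502 (local minimum); x = -pi/2 + atan(3/2)/2 ≈ -1.0794 (local maximum); x = atan(3/2)/2 ≈ 0.4914 (local minimum); x = atan(3/2)/2 + pi/2 ≈ 2.0622 (local maximum)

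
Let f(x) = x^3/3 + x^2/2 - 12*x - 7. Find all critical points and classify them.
f'(x) = x^2 + x - 12

Solve f'(x) = 0:
  Factor: x^2 + x - 12 = (x - 3)*(x + 4) = 0.
  ⇒ x = -4, 3

f''(x) = 2*x + 1
Second-derivative test at each critical point:
  f''(-4) = -7 < 0 → local maximum
  f''(3) = 7 > 0 → local minimum

Critical points: x = -4 (local maximum); x = 3 (local minimum)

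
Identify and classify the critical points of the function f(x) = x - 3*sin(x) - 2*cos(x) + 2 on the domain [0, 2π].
f'(x) = 2*sin(x) - 3*cos(x) + 1

Solve f'(x) = 0 on [0, 2π]:
  f'(x) = 0 ⇔ 2*sin(x) - 3*cos(x) = -1. Write the left side as R·cos(x + φ) with R = √((-3)² + (-2)²) = sqrt(13), cos φ = -3*sqrt(13)/13, sin φ = -2*sqrt(13)/13; then cos(x + φ) = -sqrt(13)/13. Solve for x and keep the solutions lying in [0, 2π].
  ⇒ x = atan((-2 + 6*sqrt(3))/(3 + 4*sqrt(3))) ≈ 0.7018, atan((-6*sqrt(3) - 2)/(3 - 4*sqrt(3))) + pi ≈ 4.4054

f''(x) = 3*sin(x) + 2*cos(x)
Second-derivative test at each critical point:
  f''(0.7018) = 3.4641 > 0 → local minimum
  f''(4.4054) = -3.4641 < 0 → local maximum

Critical points: x = atan((-2 + 6*sqrt(3))/(3 + 4*sqrt(3))) ≈ 0.7018 (local minimum); x = atan((-6*sqrt(3) - 2)/(3 - 4*sqrt(3))) + pi ≈ 4.4054 (local maximum)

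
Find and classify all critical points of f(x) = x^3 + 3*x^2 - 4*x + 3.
f'(x) = 3*x^2 + 6*x - 4

Solve f'(x) = 0:
  3*x^2 + 6*x - 4 = 0 has no rational roots; quadratic formula: x = (-6 ± √84)/6.
  ⇒ x = -sqrt(21)/3 - 1 ≈ -2.5275, -1 + sqrt(21)/3 ≈ 0.5275

f''(x) = 6*x + 6
Second-derivative test at each critical point:
  f''(-2.5275) = -9.1652 < 0 → local maximum
  f''(0.5275) = 9.1652 > 0 → local minimum

Critical points: x = -sqrt(21)/3 - 1 ≈ -2.5275 (local maximum); x = -1 + sqrt(21)/3 ≈ 0.5275 (local minimum)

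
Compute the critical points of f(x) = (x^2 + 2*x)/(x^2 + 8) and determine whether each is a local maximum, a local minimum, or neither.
f'(x) = 2*(-x^2 + 8*x + 8)/(x^4 + 16*x^2 + 64)

Solve f'(x) = 0:
  f'(x) = -2*(x^2 - 8*x - 8)/(x^2 + 8)^2; the denominator is positive wherever f is defined, so f'(x) = 0 ⇔ -2*x^2 + 16*x + 16 = 0.
  Factor: -2*x^2 + 16*x + 16 = -2*(x^2 - 8*x - 8); x^2 - 8*x - 8 = 0 has no rational roots; quadratic formula: x = (8 ± √96)/2.
  ⇒ x = 4 - 2*sqrt(6) ≈ -0.8990, 4 + 2*sqrt(6) ≈ 8.8990

f''(x) = 4*(x^3 - 12*x^2 - 24*x + 32)/(x^6 + 24*x^4 + 192*x^2 + 512)
Second-derivative test at each critical point:
  f''(-0.8990) = 0.2526 > 0 → local minimum
  f''(8.8990) = -0.0026 < 0 → local maximum

Critical points: x = 4 - 2*sqrt(6) ≈ -0.8990 (local minimum); x = 4 + 2*sqrt(6) ≈ 8.8990 (local maximum)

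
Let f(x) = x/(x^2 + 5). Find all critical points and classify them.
f'(x) = (5 - x^2)/(x^4 + 10*x^2 + 25)

Solve f'(x) = 0:
  f'(x) = -(x^2 - 5)/(x^2 + 5)^2; the denominator is positive wherever f is defined, so f'(x) = 0 ⇔ 5 - x^2 = 0.
  x^2 - 5 = 0 has no rational roots; quadratic formula: x = (0 ± √20)/2.
  ⇒ x = -sqrt(5) ≈ -2.2361, sqrt(5) ≈ 2.2361

f''(x) = 2*x*(x^2 - 15)/(x^2 + 5)^3
Second-derivative test at each critical point:
  f''(-2.2361) = 0.0447 > 0 → local minimum
  f''(2.2361) = -0.0447 < 0 → local maximum

Critical points: x = -sqrt(5) ≈ -2.2361 (local minimum); x = sqrt(5) ≈ 2.2361 (local maximum)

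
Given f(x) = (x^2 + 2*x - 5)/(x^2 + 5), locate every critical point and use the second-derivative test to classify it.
f'(x) = 2*(-x^2 + 10*x + 5)/(x^4 + 10*x^2 + 25)

Solve f'(x) = 0:
  f'(x) = -2*(x^2 - 10*x - 5)/(x^2 + 5)^2; the denominator is positive wherever f is defined, so f'(x) = 0 ⇔ -2*x^2 + 20*x + 10 = 0.
  Factor: -2*x^2 + 20*x + 10 = -2*(x^2 - 10*x - 5); x^2 - 10*x - 5 = 0 has no rational roots; quadratic formula: x = (10 ± √120)/2.
  ⇒ x = 5 - sqrt(30) ≈ -0.4772, 5 + sqrt(30) ≈ 10.4772

f''(x) = 4*(x^3 - 15*x^2 - 15*x + 25)/(x^6 + 15*x^4 + 75*x^2 + 125)
Second-derivative test at each critical point:
  f''(-0.4772) = 0.8017 > 0 → local minimum
  f''(10.4772) = -0.0017 < 0 → local maximum

Critical points: x = 5 - sqrt(30) ≈ -0.4772 (local minimum); x = 5 + sqrt(30) ≈ 10.4772 (local maximum)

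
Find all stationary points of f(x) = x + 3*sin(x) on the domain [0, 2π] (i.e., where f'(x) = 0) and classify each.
f'(x) = 3*cos(x) + 1

Solve f'(x) = 0 on [0, 2π]:
  f'(x) = 0 ⇔ cos(x) = -1/3, i.e. x = ±arccos(-1/3) + 2nπ; keep the solutions lying in [0, 2π].
  ⇒ x = acos(-1/3) ≈ 1.9106, -acos(-1/3) + 2*pi ≈ 4.3726

f''(x) = -3*sin(x)
Second-derivative test at each critical point:
  f''(1.9106) = -2.8284 < 0 → local maximum
  f''(4.3726) = 2.8284 > 0 → local minimum

Critical points: x = acos(-1/3) ≈ 1.9106 (local maximum); x = -acos(-1/3) + 2*pi ≈ 4.3726 (local minimum)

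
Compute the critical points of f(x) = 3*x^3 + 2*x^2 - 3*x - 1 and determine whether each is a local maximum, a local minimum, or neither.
f'(x) = 9*x^2 + 4*x - 3

Solve f'(x) = 0:
  9*x^2 + 4*x - 3 = 0 has no rational roots; quadratic formula: x = (-4 ± √124)/18.
  ⇒ x = -sqrt(31)/9 - 2/9 ≈ -0.8409, -2/9 + sqrt(31)/9 ≈ 0.3964

f''(x) = 18*x + 4
Second-derivative test at each critical point:
  f''(-0.8409) = -11.1355 < 0 → local maximum
  f''(0.3964) = 11.1355 > 0 → local minimum

Critical points: x = -sqrt(31)/9 - 2/9 ≈ -0.8409 (local maximum); x = -2/9 + sqrt(31)/9 ≈ 0.3964 (local minimum)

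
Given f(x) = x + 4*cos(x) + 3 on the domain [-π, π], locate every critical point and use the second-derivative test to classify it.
f'(x) = 1 - 4*sin(x)

Solve f'(x) = 0 on [-π, π]:
  f'(x) = 0 ⇔ sin(x) = 1/4, i.e. x = arcsin(1/4) + 2nπ or x = π − arcsin(1/4) + 2nπ; keep the solutions lying in [-π, π].
  ⇒ x = asin(1/4) ≈ 0.2527, pi - asin(1/4) ≈ 2.8889

f''(x) = -4*cos(x)
Second-derivative test at each critical point:
  f''(0.2527) = -3.8730 < 0 → local maximum
  f''(2.8889) = 3.8730 > 0 → local minimum

Critical points: x = asin(1/4) ≈ 0.2527 (local maximum); x = pi - asin(1/4) ≈ 2.8889 (local minimum)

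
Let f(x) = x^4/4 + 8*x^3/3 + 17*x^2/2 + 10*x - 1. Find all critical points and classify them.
f'(x) = x^3 + 8*x^2 + 17*x + 10

Solve f'(x) = 0:
  Factor: x^3 + 8*x^2 + 17*x + 10 = (x + 1)*(x + 2)*(x + 5) = 0.
  ⇒ x = -5, -2, -1

f''(x) = 3*x^2 + 16*x + 17
Second-derivative test at each critical point:
  f''(-5) = 12 > 0 → local minimum
  f''(-2) = -3 < 0 → local maximum
  f''(-1) = 4 > 0 → local minimum

Critical points: x = -5 (local minimum); x = -2 (local maximum); x = -1 (local minimum)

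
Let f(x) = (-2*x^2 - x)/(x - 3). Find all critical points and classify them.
f'(x) = (-2*x^2 + 12*x + 3)/(x^2 - 6*x + 9)

Solve f'(x) = 0:
  f'(x) = -(2*x^2 - 12*x - 3)/(x - 3)^2; the denominator is positive wherever f is defined, so f'(x) = 0 ⇔ -2*x^2 + 12*x + 3 = 0.
  2*x^2 - 12*x - 3 = 0 has no rational roots; quadratic formula: x = (12 ± √168)/4.
  ⇒ x = 3 - sqrt(42)/2 ≈ -0.2404, 3 + sqrt(42)/2 ≈ 6.2404

f''(x) = -42/(x^3 - 9*x^2 + 27*x - 27)
Second-derivative test at each critical point:
  f''(-0.2404) = 1.2344 > 0 → local minimum
  f''(6.2404) = -1.2344 < 0 → local maximum

Critical points: x = 3 - sqrt(42)/2 ≈ -0.2404 (local minimum); x = 3 + sqrt(42)/2 ≈ 6.2404 (local maximum)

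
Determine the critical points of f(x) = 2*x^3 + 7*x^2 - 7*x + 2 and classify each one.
f'(x) = 6*x^2 + 14*x - 7

Solve f'(x) = 0:
  6*x^2 + 14*x - 7 = 0 has no rational roots; quadratic formula: x = (-14 ± √364)/12.
  ⇒ x = -sqrt(91)/6 - 7/6 ≈ -2.7566, -7/6 + sqrt(91)/6 ≈ 0.4232

f''(x) = 12*x + 14
Second-derivative test at each critical point:
  f''(-2.7566) = -19.0788 < 0 → local maximum
  f''(0.4232) = 19.0788 > 0 → local minimum

Critical points: x = -sqrt(91)/6 - 7/6 ≈ -2.7566 (local maximum); x = -7/6 + sqrt(91)/6 ≈ 0.4232 (local minimum)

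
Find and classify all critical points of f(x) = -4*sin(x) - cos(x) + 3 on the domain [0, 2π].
f'(x) = sin(x) - 4*cos(x)

Solve f'(x) = 0 on [0, 2π]:
  f'(x) = 0 ⇔ -4*cos(x) = -sin(x) ⇔ tan(x) = 4, i.e. x = arctan(4) + nπ; keep the solutions lying in [0, 2π].
  ⇒ x = atan(4) ≈ 1.3258, atan(4) + pi ≈ 4.4674

f''(x) = 4*sin(x) + cos(x)
Second-derivative test at each critical point:
  f''(1.3258) = 4.1231 > 0 → local minimum
  f''(4.4674) = -4.1231 < 0 → local maximum

Critical points: x = atan(4) ≈ 1.3258 (local minimum); x = atan(4) + pi ≈ 4.4674 (local maximum)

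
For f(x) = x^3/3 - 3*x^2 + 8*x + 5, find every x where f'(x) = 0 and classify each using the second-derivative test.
f'(x) = x^2 - 6*x + 8

Solve f'(x) = 0:
  Factor: x^2 - 6*x + 8 = (x - 4)*(x - 2) = 0.
  ⇒ x = 2, 4

f''(x) = 2*x - 6
Second-derivative test at each critical point:
  f''(2) = -2 < 0 → local maximum
  f''(4) = 2 > 0 → local minimum

Critical points: x = 2 (local maximum); x = 4 (local minimum)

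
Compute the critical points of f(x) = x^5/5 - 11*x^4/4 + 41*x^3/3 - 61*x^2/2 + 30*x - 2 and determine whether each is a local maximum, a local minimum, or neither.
f'(x) = x^4 - 11*x^3 + 41*x^2 - 61*x + 30

Solve f'(x) = 0:
  Factor: x^4 - 11*x^3 + 41*x^2 - 61*x + 30 = (x - 5)*(x - 3)*(x - 2)*(x - 1) = 0.
  ⇒ x = 1, 2, 3, 5

f''(x) = 4*x^3 - 33*x^2 + 82*x - 61
Second-derivative test at each critical point:
  f''(1) = -8 < 0 → local maximum
  f''(2) = 3 > 0 → local minimum
  f''(3) = -4 < 0 → local maximum
  f''(5) = 24 > 0 → local minimum

Critical points: x = 1 (local maximum); x = 2 (local minimum); x = 3 (local maximum); x = 5 (local minimum)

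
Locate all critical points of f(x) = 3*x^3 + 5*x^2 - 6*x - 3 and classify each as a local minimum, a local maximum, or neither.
f'(x) = 9*x^2 + 10*x - 6

Solve f'(x) = 0:
  9*x^2 + 10*x - 6 = 0 has no rational roots; quadratic formula: x = (-10 ± √316)/18.
  ⇒ x = -sqrt(79)/9 - 5/9 ≈ -1.5431, -5/9 + sqrt(79)/9 ≈ 0.4320

f''(x) = 18*x + 10
Second-derivative test at each critical point:
  f''(-1.5431) = -17.7764 < 0 → local maximum
  f''(0.4320) = 17.7764 > 0 → local minimum

Critical points: x = -sqrt(79)/9 - 5/9 ≈ -1.5431 (local maximum); x = -5/9 + sqrt(79)/9 ≈ 0.4320 (local minimum)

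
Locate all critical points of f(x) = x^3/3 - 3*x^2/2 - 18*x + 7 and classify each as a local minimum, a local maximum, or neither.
f'(x) = x^2 - 3*x - 18

Solve f'(x) = 0:
  Factor: x^2 - 3*x - 18 = (x - 6)*(x + 3) = 0.
  ⇒ x = -3, 6

f''(x) = 2*x - 3
Second-derivative test at each critical point:
  f''(-3) = -9 < 0 → local maximum
  f''(6) = 9 > 0 → local minimum

Critical points: x = -3 (local maximum); x = 6 (local minimum)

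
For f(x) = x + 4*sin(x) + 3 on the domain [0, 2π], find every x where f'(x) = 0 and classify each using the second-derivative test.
f'(x) = 4*cos(x) + 1

Solve f'(x) = 0 on [0, 2π]:
  f'(x) = 0 ⇔ cos(x) = -1/4, i.e. x = ±arccos(-1/4) + 2nπ; keep the solutions lying in [0, 2π].
  ⇒ x = acos(-1/4) ≈ 1.8235, -acos(-1/4) + 2*pi ≈ 4.4597

f''(x) = -4*sin(x)
Second-derivative test at each critical point:
  f''(1.8235) = -3.8730 < 0 → local maximum
  f''(4.4597) = 3.8730 > 0 → local minimum

Critical points: x = acos(-1/4) ≈ 1.8235 (local maximum); x = -acos(-1/4) + 2*pi ≈ 4.4597 (local minimum)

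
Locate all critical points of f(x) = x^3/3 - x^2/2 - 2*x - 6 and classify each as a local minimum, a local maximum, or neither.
f'(x) = x^2 - x - 2

Solve f'(x) = 0:
  Factor: x^2 - x - 2 = (x - 2)*(x + 1) = 0.
  ⇒ x = -1, 2

f''(x) = 2*x - 1
Second-derivative test at each critical point:
  f''(-1) = -3 < 0 → local maximum
  f''(2) = 3 > 0 → local minimum

Critical points: x = -1 (local maximum); x = 2 (local minimum)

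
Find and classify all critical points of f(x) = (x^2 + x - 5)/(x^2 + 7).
f'(x) = (-x^2 + 24*x + 7)/(x^4 + 14*x^2 + 49)

Solve f'(x) = 0:
  f'(x) = -(x^2 - 24*x - 7)/(x^2 + 7)^2; the denominator is positive wherever f is defined, so f'(x) = 0 ⇔ -x^2 + 24*x + 7 = 0.
  x^2 - 24*x - 7 = 0 has no rational roots; quadratic formula: x = (24 ± √604)/2.
  ⇒ x = 12 - sqrt(151) ≈ -0.2882, 12 + sqrt(151) ≈ 24.2882

f''(x) = 2*(x^3 - 36*x^2 - 21*x + 84)/(x^6 + 21*x^4 + 147*x^2 + 343)
Second-derivative test at each critical point:
  f''(-0.2882) = 0.4899 > 0 → local minimum
  f''(24.2882) = -6.897e-05 < 0 → local maximum

Critical points: x = 12 - sqrt(151) ≈ -0.2882 (local minimum); x = 12 + sqrt(151) ≈ 24.2882 (local maximum)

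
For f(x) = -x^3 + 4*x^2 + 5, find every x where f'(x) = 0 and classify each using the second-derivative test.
f'(x) = x*(8 - 3*x)

Solve f'(x) = 0:
  Factor: -3*x^2 + 8*x = -x*(3*x - 8) = 0.
  ⇒ x = 0, 8/3

f''(x) = 8 - 6*x
Second-derivative test at each critical point:
  f''(0) = 8 > 0 → local minimum
  f''(8/3) = -8 < 0 → local maximum

Critical points: x = 0 (local minimum); x = 8/3 (local maximum)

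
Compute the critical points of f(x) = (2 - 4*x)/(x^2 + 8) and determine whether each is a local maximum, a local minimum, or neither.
f'(x) = 4*(x^2 - x - 8)/(x^4 + 16*x^2 + 64)

Solve f'(x) = 0:
  f'(x) = 4*(x^2 - x - 8)/(x^2 + 8)^2; the denominator is positive wherever f is defined, so f'(x) = 0 ⇔ 4*x^2 - 4*x - 32 = 0.
  Factor: 4*x^2 - 4*x - 32 = 4*(x^2 - x - 8); x^2 - x - 8 = 0 has no rational roots; quadratic formula: x = (1 ± √33)/2.
  ⇒ x = 1/2 - sqrt(33)/2 ≈ -2.3723, 1/2 + sqrt(33)/2 ≈ 3.3723

f''(x) = 4*(4*x^2*(1 - 2*x) + (6*x - 1)*(x^2 + 8))/(x^2 + 8)^3
Second-derivative test at each critical point:
  f''(-2.3723) = -0.1237 < 0 → local maximum
  f''(3.3723) = 0.0612 > 0 → local minimum

Critical points: x = 1/2 - sqrt(33)/2 ≈ -2.3723 (local maximum); x = 1/2 + sqrt(33)/2 ≈ 3.3723 (local minimum)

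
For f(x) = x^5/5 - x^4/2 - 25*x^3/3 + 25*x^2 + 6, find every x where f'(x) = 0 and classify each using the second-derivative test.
f'(x) = x*(x^3 - 2*x^2 - 25*x + 50)

Solve f'(x) = 0:
  Factor: x^4 - 2*x^3 - 25*x^2 + 50*x = x*(x - 5)*(x - 2)*(x + 5) = 0.
  ⇒ x = -5, 0, 2, 5

f''(x) = 4*x^3 - 6*x^2 - 50*x + 50
Second-derivative test at each critical point:
  f''(-5) = -350 < 0 → local maximum
  f''(0) = 50 > 0 → local minimum
  f''(2) = -42 < 0 → local maximum
  f''(5) = 150 > 0 → local minimum

Critical points: x = -5 (local maximum); x = 0 (local minimum); x = 2 (local maximum); x = 5 (local minimum)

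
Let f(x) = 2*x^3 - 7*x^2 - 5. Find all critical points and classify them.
f'(x) = 2*x*(3*x - 7)

Solve f'(x) = 0:
  Factor: 6*x^2 - 14*x = 2*x*(3*x - 7) = 0.
  ⇒ x = 0, 7/3

f''(x) = 12*x - 14
Second-derivative test at each critical point:
  f''(0) = -14 < 0 → local maximum
  f''(7/3) = 14 > 0 → local minimum

Critical points: x = 0 (local maximum); x = 7/3 (local minimum)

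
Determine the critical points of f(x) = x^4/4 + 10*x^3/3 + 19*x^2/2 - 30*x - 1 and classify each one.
f'(x) = x^3 + 10*x^2 + 19*x - 30

Solve f'(x) = 0:
  Factor: x^3 + 10*x^2 + 19*x - 30 = (x - 1)*(x + 5)*(x + 6) = 0.
  ⇒ x = -6, -5, 1

f''(x) = 3*x^2 + 20*x + 19
Second-derivative test at each critical point:
  f''(-6) = 7 > 0 → local minimum
  f''(-5) = -6 < 0 → local maximum
  f''(1) = 42 > 0 → local minimum

Critical points: x = -6 (local minimum); x = -5 (local maximum); x = 1 (local minimum)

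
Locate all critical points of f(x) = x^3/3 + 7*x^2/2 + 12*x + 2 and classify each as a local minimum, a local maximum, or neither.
f'(x) = x^2 + 7*x + 12

Solve f'(x) = 0:
  Factor: x^2 + 7*x + 12 = (x + 3)*(x + 4) = 0.
  ⇒ x = -4, -3

f''(x) = 2*x + 7
Second-derivative test at each critical point:
  f''(-4) = -1 < 0 → local maximum
  f''(-3) = 1 > 0 → local minimum

Critical points: x = -4 (local maximum); x = -3 (local minimum)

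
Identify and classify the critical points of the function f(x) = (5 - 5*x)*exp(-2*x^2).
f'(x) = 5*(4*x*(x - 1) - 1)*exp(-2*x^2)

Solve f'(x) = 0:
  f'(x) = (20*x^2 - 20*x - 5)·exp(-2*x^2) and exp(-2*x^2) > 0 for every x, so f'(x) = 0 ⇔ 20*x^2 - 20*x - 5 = 0.
  Factor: 20*x^2 - 20*x - 5 = 5*(4*x^2 - 4*x - 1); 4*x^2 - 4*x - 1 = 0 has no rational roots; quadratic formula: x = (4 ± √32)/8.
  ⇒ x = 1/2 - sqrt(2)/2 ≈ -0.2071, 1/2 + sqrt(2)/2 ≈ 1.2071

f''(x) = 20*(4*x^2*(1 - x) + 3*x - 1)*exp(-2*x^2)
Second-derivative test at each critical point:
  f''(-0.2071) = -25.9590 < 0 → local maximum
  f''(1.2071) = 1.5343 > 0 → local minimum

Critical points: x = 1/2 - sqrt(2)/2 ≈ -0.2071 (local maximum); x = 1/2 + sqrt(2)/2 ≈ 1.2071 (local minimum)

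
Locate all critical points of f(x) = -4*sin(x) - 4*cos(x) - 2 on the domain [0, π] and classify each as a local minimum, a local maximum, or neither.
f'(x) = -4*sqrt(2)*cos(x + pi/4)

Solve f'(x) = 0 on [0, π]:
  f'(x) = 0 ⇔ -4*cos(x) = -4*sin(x) ⇔ tan(x) = 1, i.e. x = arctan(1) + nπ; keep the solutions lying in [0, π].
  ⇒ x = pi/4 ≈ 0.7854

f''(x) = 4*sqrt(2)*sin(x + pi/4)
Second-derivative test at each critical point:
  f''(0.7854) = 5.6569 > 0 → local minimum

Critical points: x = pi/4 ≈ 0.7854 (local minimum)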